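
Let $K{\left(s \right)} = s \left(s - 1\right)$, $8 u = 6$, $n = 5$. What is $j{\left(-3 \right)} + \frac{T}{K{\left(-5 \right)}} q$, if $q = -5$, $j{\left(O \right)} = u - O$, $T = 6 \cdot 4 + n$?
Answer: $- \frac{13}{12} \approx -1.0833$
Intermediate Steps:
$u = \frac{3}{4}$ ($u = \frac{1}{8} \cdot 6 = \frac{3}{4} \approx 0.75$)
$T = 29$ ($T = 6 \cdot 4 + 5 = 24 + 5 = 29$)
$K{\left(s \right)} = s \left(-1 + s\right)$
$j{\left(O \right)} = \frac{3}{4} - O$
$j{\left(-3 \right)} + \frac{T}{K{\left(-5 \right)}} q = \left(\frac{3}{4} - -3\right) + \frac{29}{\left(-5\right) \left(-1 - 5\right)} \left(-5\right) = \left(\frac{3}{4} + 3\right) + \frac{29}{\left(-5\right) \left(-6\right)} \left(-5\right) = \frac{15}{4} + \frac{29}{30} \left(-5\right) = \frac{15}{4} - \frac{29}{6} = - \frac{13}{12}$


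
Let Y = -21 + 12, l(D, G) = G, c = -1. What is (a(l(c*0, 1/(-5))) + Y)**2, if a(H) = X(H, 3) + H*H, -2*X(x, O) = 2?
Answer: 62001/625 ≈ 99.202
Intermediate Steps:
X(x, O) = -1 (X(x, O) = -1/2*2 = -1)
a(H) = -1 + H**2 (a(H) = -1 + H*H = -1 + H**2)
Y = -9
(a(l(c*0, 1/(-5))) + Y)**2 = ((-1 + (1/(-5))**2) - 9)**2 = ((-1 + (-1/5)**2) - 9)**2 = ((-1 + 1/25) - 9)**2 = (-24/25 - 9)**2 = (-249/25)**2 = 62001/625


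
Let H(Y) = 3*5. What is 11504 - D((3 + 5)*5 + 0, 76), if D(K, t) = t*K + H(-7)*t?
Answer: 7324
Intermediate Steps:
H(Y) = 15
D(K, t) = 15*t + K*t (D(K, t) = t*K + 15*t = K*t + 15*t = 15*t + K*t)
11504 - D((3 + 5)*5 + 0, 76) = 11504 - 76*(15 + ((3 + 5)*5 + 0)) = 11504 - 76*(15 + (8*5 + 0)) = 11504 - 76*(15 + (40 + 0)) = 11504 - 76*(15 + 40) = 11504 - 76*55 = 11504 - 1*4180 = 11504 - 4180 = 7324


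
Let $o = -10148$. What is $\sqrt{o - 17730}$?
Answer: $i \sqrt{27878} \approx 166.97 i$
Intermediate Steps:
$\sqrt{o - 17730} = \sqrt{-10148 - 17730} = \sqrt{-27878} = i \sqrt{27878}$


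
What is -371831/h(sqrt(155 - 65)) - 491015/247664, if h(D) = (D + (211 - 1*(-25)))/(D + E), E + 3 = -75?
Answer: 851718922409171/6885802192 - 175132401*sqrt(10)/27803 ≈ 1.0377e+5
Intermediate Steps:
E = -78 (E = -3 - 75 = -78)
h(D) = (236 + D)/(-78 + D) (h(D) = (D + (211 - 1*(-25)))/(D - 78) = (D + (211 + 25))/(-78 + D) = (D + 236)/(-78 + D) = (236 + D)/(-78 + D))
-371831/h(sqrt(155 - 65)) - 491015/247664 = -371831*(-78 + sqrt(155 - 65))/(236 + sqrt(155 - 65)) - 491015/247664 = -371831*(-78 + sqrt(90))/(236 + sqrt(90)) - 491015*1/247664 = -371831*(-78 + 3*sqrt(10))/(236 + 3*sqrt(10)) - 491015/247664 = -491015/247664 - 371831*(-78 + 3*sqrt(10))/(236 + 3*sqrt(10))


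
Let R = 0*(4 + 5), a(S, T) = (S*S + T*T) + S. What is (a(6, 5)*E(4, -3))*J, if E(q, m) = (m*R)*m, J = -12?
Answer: 0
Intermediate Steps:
a(S, T) = S + S² + T² (a(S, T) = (S² + T²) + S = S + S² + T²)
R = 0 (R = 0*9 = 0)
E(q, m) = 0 (E(q, m) = (m*0)*m = 0*m = 0)
(a(6, 5)*E(4, -3))*J = ((6 + 6² + 5²)*0)*(-12) = ((6 + 36 + 25)*0)*(-12) = (67*0)*(-12) = 0*(-12) = 0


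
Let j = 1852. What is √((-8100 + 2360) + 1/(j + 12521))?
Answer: I*√131754127343/4791 ≈ 75.763*I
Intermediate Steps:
√((-8100 + 2360) + 1/(j + 12521)) = √((-8100 + 2360) + 1/(1852 + 12521)) = √(-5740 + 1/14373) = √(-82501019/14373) = I*√131754127343/4791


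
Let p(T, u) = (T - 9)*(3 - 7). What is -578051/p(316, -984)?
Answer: 578051/1228 ≈ 470.73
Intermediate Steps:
p(T, u) = 36 - 4*T (p(T, u) = (-9 + T)*(-4) = 36 - 4*T)
-578051/p(316, -984) = -578051/(36 - 4*316) = -578051/(36 - 1264) = -578051/(-1228) = -578051*(-1/1228) = 578051/1228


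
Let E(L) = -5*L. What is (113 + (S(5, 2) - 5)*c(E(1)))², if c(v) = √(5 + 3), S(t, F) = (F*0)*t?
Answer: 12969 - 2260*√2 ≈ 9772.9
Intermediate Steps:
S(t, F) = 0 (S(t, F) = 0*t = 0)
c(v) = 2*√2 (c(v) = √8 = 2*√2)
(113 + (S(5, 2) - 5)*c(E(1)))² = (113 + (0 - 5)*(2*√2))² = (113 - 10*√2)²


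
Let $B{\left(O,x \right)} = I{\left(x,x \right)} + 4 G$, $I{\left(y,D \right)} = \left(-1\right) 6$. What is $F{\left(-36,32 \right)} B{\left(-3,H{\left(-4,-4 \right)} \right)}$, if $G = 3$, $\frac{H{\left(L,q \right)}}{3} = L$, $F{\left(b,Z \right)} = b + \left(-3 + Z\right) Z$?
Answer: $5352$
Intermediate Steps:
$F{\left(b,Z \right)} = b + Z \left(-3 + Z\right)$
$I{\left(y,D \right)} = -6$
$H{\left(L,q \right)} = 3 L$
$B{\left(O,x \right)} = 6$ ($B{\left(O,x \right)} = -6 + 4 \cdot 3 = -6 + 12 = 6$)
$F{\left(-36,32 \right)} B{\left(-3,H{\left(-4,-4 \right)} \right)} = \left(-36 + 32^{2} - 96\right) 6 = \left(-36 + 1024 - 96\right) 6 = 892 \cdot 6 = 5352$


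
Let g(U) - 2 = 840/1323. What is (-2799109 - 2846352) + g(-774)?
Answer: -355663877/63 ≈ -5.6455e+6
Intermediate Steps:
g(U) = 166/63 (g(U) = 2 + 840/1323 = 2 + 840*(1/1323) = 2 + 40/63 = 166/63)
(-2799109 - 2846352) + g(-774) = (-2799109 - 2846352) + 166/63 = -5645461 + 166/63 = -355663877/63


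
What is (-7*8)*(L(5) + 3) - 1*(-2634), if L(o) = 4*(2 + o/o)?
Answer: 1794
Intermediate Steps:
L(o) = 12 (L(o) = 4*(2 + 1) = 4*3 = 12)
(-7*8)*(L(5) + 3) - 1*(-2634) = (-7*8)*(12 + 3) - 1*(-2634) = -56*15 + 2634 = -840 + 2634 = 1794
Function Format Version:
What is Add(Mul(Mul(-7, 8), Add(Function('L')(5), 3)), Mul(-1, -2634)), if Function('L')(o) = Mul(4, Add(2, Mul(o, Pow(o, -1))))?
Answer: 1794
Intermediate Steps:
Function('L')(o) = 12 (Function('L')(o) = Mul(4, Add(2, 1)) = Mul(4, 3) = 12)
Add(Mul(Mul(-7, 8), Add(Function('L')(5), 3)), Mul(-1, -2634)) = Add(Mul(Mul(-7, 8), Add(12, 3)), Mul(-1, -2634)) = Add(Mul(-56, 15), 2634) = Add(-840, 2634) = 1794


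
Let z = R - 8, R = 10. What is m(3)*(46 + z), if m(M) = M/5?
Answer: 144/5 ≈ 28.800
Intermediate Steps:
m(M) = M/5 (m(M) = M*(⅕) = M/5)
z = 2 (z = 10 - 8 = 2)
m(3)*(46 + z) = ((⅕)*3)*(46 + 2) = (⅗)*48 = 144/5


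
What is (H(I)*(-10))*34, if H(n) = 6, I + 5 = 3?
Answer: -2040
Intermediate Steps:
I = -2 (I = -5 + 3 = -2)
(H(I)*(-10))*34 = (6*(-10))*34 = -60*34 = -2040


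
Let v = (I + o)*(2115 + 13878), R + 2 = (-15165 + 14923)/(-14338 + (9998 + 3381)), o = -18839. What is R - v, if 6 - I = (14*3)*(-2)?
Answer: 287558792287/959 ≈ 2.9985e+8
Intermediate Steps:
I = 90 (I = 6 - 14*3*(-2) = 6 - 42*(-2) = 6 - 1*(-84) = 6 + 84 = 90)
R = -1676/959 (R = -2 + (-15165 + 14923)/(-14338 + (9998 + 3381)) = -2 - 242/(-14338 + 13379) = -2 - 242/(-959) = -2 - 242*(-1/959) = -2 + 242/959 = -1676/959 ≈ -1.7477)
v = -299852757 (v = (90 - 18839)*(2115 + 13878) = -18749*15993 = -299852757)
R - v = -1676/959 - 1*(-299852757) = -1676/959 + 299852757 = 287558792287/959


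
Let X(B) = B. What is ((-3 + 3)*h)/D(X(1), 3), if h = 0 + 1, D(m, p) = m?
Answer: 0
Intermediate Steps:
h = 1
((-3 + 3)*h)/D(X(1), 3) = ((-3 + 3)*1)/1 = (0*1)*1 = 0*1 = 0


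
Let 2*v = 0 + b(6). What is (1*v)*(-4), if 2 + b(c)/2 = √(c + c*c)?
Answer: 8 - 4*√42 ≈ -17.923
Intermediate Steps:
b(c) = -4 + 2*√(c + c²) (b(c) = -4 + 2*√(c + c*c) = -4 + 2*√(c + c²))
v = -2 + √42 (v = (0 + (-4 + 2*√(6*(1 + 6))))/2 = (0 + (-4 + 2*√(6*7)))/2 = (0 + (-4 + 2*√42))/2 = (-4 + 2*√42)/2 = -2 + √42 ≈ 4.4807)
(1*v)*(-4) = (1*(-2 + √42))*(-4) = (-2 + √42)*(-4) = 8 - 4*√42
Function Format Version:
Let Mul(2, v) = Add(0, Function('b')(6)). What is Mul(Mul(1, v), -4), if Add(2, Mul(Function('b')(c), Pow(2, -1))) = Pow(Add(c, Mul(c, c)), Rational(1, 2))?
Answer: Add(8, Mul(-4, Pow(42, Rational(1, 2)))) ≈ -17.923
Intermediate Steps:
Function('b')(c) = Add(-4, Mul(2, Pow(Add(c, Pow(c, 2)), Rational(1, 2)))) (Function('b')(c) = Add(-4, Mul(2, Pow(Add(c, Mul(c, c)), Rational(1, 2)))) = Add(-4, Mul(2, Pow(Add(c, Pow(c, 2)), Rational(1, 2)))))
v = Add(-2, Pow(42, Rational(1, 2))) (v = Mul(Rational(1, 2), Add(0, Add(-4, Mul(2, Pow(Mul(6, Add(1, 6)), Rational(1, 2)))))) = Mul(Rational(1, 2), Add(0, Add(-4, Mul(2, Pow(Mul(6, 7), Rational(1, 2)))))) = Mul(Rational(1, 2), Add(0, Add(-4, Mul(2, Pow(42, Rational(1, 2)))))) = Mul(Rational(1, 2), Add(-4, Mul(2, Pow(42, Rational(1, 2))))) = Add(-2, Pow(42, Rational(1, 2))) ≈ 4.4807)
Mul(Mul(1, v), -4) = Mul(Mul(1, Add(-2, Pow(42, Rational(1, 2)))), -4) = Mul(Add(-2, Pow(42, Rational(1, 2))), -4) = Add(8, Mul(-4, Pow(42, Rational(1, 2))))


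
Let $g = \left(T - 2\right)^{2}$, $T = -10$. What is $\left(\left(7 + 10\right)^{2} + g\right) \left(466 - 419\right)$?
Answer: $20351$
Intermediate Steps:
$g = 144$ ($g = \left(-10 - 2\right)^{2} = \left(-12\right)^{2} = 144$)
$\left(\left(7 + 10\right)^{2} + g\right) \left(466 - 419\right) = \left(\left(7 + 10\right)^{2} + 144\right) \left(466 - 419\right) = \left(17^{2} + 144\right) 47 = \left(289 + 144\right) 47 = 433 \cdot 47 = 20351$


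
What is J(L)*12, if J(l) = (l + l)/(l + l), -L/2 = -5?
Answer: 12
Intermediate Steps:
L = 10 (L = -2*(-5) = 10)
J(l) = 1 (J(l) = (2*l)/((2*l)) = (2*l)*(1/(2*l)) = 1)
J(L)*12 = 1*12 = 12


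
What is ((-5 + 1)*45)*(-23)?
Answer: 4140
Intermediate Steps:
((-5 + 1)*45)*(-23) = -4*45*(-23) = -180*(-23) = 4140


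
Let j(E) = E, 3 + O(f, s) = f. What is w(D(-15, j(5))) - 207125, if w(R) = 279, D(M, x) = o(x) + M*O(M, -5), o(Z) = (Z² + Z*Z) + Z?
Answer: -206846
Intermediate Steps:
o(Z) = Z + 2*Z² (o(Z) = (Z² + Z²) + Z = 2*Z² + Z = Z + 2*Z²)
O(f, s) = -3 + f
D(M, x) = M*(-3 + M) + x*(1 + 2*x) (D(M, x) = x*(1 + 2*x) + M*(-3 + M) = M*(-3 + M) + x*(1 + 2*x))
w(D(-15, j(5))) - 207125 = 279 - 207125 = -206846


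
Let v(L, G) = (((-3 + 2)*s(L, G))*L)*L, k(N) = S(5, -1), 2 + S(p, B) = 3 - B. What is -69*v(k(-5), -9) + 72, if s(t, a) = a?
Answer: -2412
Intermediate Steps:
S(p, B) = 1 - B (S(p, B) = -2 + (3 - B) = 1 - B)
k(N) = 2 (k(N) = 1 - 1*(-1) = 1 + 1 = 2)
v(L, G) = -G*L**2 (v(L, G) = (((-3 + 2)*G)*L)*L = ((-G)*L)*L = (-G*L)*L = -G*L**2)
-69*v(k(-5), -9) + 72 = -(-69)*(-9)*2**2 + 72 = -(-69)*(-9)*4 + 72 = -69*36 + 72 = -2484 + 72 = -2412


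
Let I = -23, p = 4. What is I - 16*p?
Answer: -87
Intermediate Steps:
I - 16*p = -23 - 16*4 = -23 - 64 = -87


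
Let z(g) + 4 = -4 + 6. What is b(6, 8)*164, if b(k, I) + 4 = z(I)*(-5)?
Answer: 984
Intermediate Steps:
z(g) = -2 (z(g) = -4 + (-4 + 6) = -4 + 2 = -2)
b(k, I) = 6 (b(k, I) = -4 - 2*(-5) = -4 + 10 = 6)
b(6, 8)*164 = 6*164 = 984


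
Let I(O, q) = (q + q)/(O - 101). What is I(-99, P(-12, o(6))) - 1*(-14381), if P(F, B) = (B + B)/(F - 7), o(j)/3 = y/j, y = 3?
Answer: 27323903/1900 ≈ 14381.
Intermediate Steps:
o(j) = 9/j (o(j) = 3*(3/j) = 9/j)
P(F, B) = 2*B/(-7 + F) (P(F, B) = (2*B)/(-7 + F) = 2*B/(-7 + F))
I(O, q) = 2*q/(-101 + O) (I(O, q) = (2*q)/(-101 + O) = 2*q/(-101 + O))
I(-99, P(-12, o(6))) - 1*(-14381) = 2*(2*(9/6)/(-7 - 12))/(-101 - 99) - 1*(-14381) = 2*(2*(9*(1/6))/(-19))/(-200) + 14381 = 2*(2*(3/2)*(-1/19))*(-1/200) + 14381 = 2*(-3/19)*(-1/200) + 14381 = 3/1900 + 14381 = 27323903/1900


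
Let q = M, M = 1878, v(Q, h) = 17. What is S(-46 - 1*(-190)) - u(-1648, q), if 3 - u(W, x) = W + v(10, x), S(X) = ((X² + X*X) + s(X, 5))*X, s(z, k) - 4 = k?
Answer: 5971630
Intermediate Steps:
s(z, k) = 4 + k
q = 1878
S(X) = X*(9 + 2*X²) (S(X) = ((X² + X*X) + (4 + 5))*X = ((X² + X²) + 9)*X = (2*X² + 9)*X = (9 + 2*X²)*X = X*(9 + 2*X²))
u(W, x) = -14 - W (u(W, x) = 3 - (W + 17) = 3 - (17 + W) = 3 + (-17 - W) = -14 - W)
S(-46 - 1*(-190)) - u(-1648, q) = (-46 - 1*(-190))*(9 + 2*(-46 - 1*(-190))²) - (-14 - 1*(-1648)) = (-46 + 190)*(9 + 2*(-46 + 190)²) - (-14 + 1648) = 144*(9 + 2*144²) - 1*1634 = 144*(9 + 2*20736) - 1634 = 144*(9 + 41472) - 1634 = 144*41481 - 1634 = 5973264 - 1634 = 5971630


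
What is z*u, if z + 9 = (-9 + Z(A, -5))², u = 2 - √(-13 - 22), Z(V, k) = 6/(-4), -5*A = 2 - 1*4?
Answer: 405/2 - 405*I*√35/4 ≈ 202.5 - 599.0*I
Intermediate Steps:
A = ⅖ (A = -(2 - 1*4)/5 = -(2 - 4)/5 = -⅕*(-2) = ⅖ ≈ 0.40000)
Z(V, k) = -3/2 (Z(V, k) = 6*(-¼) = -3/2)
u = 2 - I*√35 (u = 2 - √(-35) = 2 - I*√35 ≈ 2.0 - 5.9161*I)
z = 405/4 (z = -9 + (-9 - 3/2)² = -9 + (-21/2)² = -9 + 441/4 = 405/4 ≈ 101.25)
z*u = 405*(2 - I*√35)/4 = 405/2 - 405*I*√35/4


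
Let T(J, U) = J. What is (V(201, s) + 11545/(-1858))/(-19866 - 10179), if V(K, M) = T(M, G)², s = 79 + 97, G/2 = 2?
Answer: -19180621/18607870 ≈ -1.0308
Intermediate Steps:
G = 4 (G = 2*2 = 4)
s = 176
V(K, M) = M²
(V(201, s) + 11545/(-1858))/(-19866 - 10179) = (176² + 11545/(-1858))/(-19866 - 10179) = (30976 + 11545*(-1/1858))/(-30045) = (30976 - 11545/1858)*(-1/30045) = (57541863/1858)*(-1/30045) = -19180621/18607870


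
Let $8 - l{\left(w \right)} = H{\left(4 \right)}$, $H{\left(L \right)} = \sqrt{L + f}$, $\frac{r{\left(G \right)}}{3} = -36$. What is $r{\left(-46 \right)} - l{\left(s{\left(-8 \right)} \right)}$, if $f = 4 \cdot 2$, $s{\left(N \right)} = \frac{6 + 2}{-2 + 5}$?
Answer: $-116 + 2 \sqrt{3} \approx -112.54$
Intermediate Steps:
$s{\left(N \right)} = \frac{8}{3}$
$r{\left(G \right)} = -108$ ($r{\left(G \right)} = 3 \left(-36\right) = -108$)
$f = 8$
$H{\left(L \right)} = \sqrt{8 + L}$ ($H{\left(L \right)} = \sqrt{L + 8} = \sqrt{8 + L}$)
$l{\left(w \right)} = 8 - 2 \sqrt{3}$ ($l{\left(w \right)} = 8 - \sqrt{8 + 4} = 8 - \sqrt{12} = 8 - 2 \sqrt{3}$)
$r{\left(-46 \right)} - l{\left(s{\left(-8 \right)} \right)} = -108 - \left(8 - 2 \sqrt{3}\right) = -116 + 2 \sqrt{3}$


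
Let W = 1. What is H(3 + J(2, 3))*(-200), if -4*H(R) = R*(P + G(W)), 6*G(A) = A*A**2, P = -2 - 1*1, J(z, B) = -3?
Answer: 0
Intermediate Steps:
P = -3 (P = -2 - 1 = -3)
G(A) = A**3/6 (G(A) = (A*A**2)/6 = A**3/6)
H(R) = 17*R/24 (H(R) = -R*(-3 + (1/6)*1**3)/4 = -R*(-3 + (1/6)*1)/4 = -R*(-3 + 1/6)/4 = -R*(-17)/(4*6) = -(-17)*R/24 = 17*R/24)
H(3 + J(2, 3))*(-200) = (17*(3 - 3)/24)*(-200) = ((17/24)*0)*(-200) = 0*(-200) = 0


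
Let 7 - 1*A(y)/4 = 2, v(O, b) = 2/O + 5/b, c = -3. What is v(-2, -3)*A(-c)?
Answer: -160/3 ≈ -53.333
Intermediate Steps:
A(y) = 20 (A(y) = 28 - 4*2 = 28 - 8 = 20)
v(-2, -3)*A(-c) = (2/(-2) + 5/(-3))*20 = (2*(-½) + 5*(-⅓))*20 = (-1 - 5/3)*20 = -8/3*20 = -160/3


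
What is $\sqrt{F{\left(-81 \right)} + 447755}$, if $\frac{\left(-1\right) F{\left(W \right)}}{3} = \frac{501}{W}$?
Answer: $\frac{\sqrt{4029962}}{3} \approx 669.16$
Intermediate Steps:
$F{\left(W \right)} = - \frac{1503}{W}$ ($F{\left(W \right)} = - 3 \frac{501}{W} = - \frac{1503}{W}$)
$\sqrt{F{\left(-81 \right)} + 447755} = \sqrt{- \frac{1503}{-81} + 447755} = \sqrt{\left(-1503\right) \left(- \frac{1}{81}\right) + 447755} = \sqrt{\frac{167}{9} + 447755} = \sqrt{\frac{4029962}{9}} = \frac{\sqrt{4029962}}{3}$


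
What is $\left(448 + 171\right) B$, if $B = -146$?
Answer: $-90374$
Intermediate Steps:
$\left(448 + 171\right) B = \left(448 + 171\right) \left(-146\right) = 619 \left(-146\right) = -90374$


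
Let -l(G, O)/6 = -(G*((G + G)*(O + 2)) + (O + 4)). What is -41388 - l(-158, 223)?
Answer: -67445550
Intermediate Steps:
l(G, O) = 24 + 6*O + 12*G**2*(2 + O) (l(G, O) = -(-6)*(G*((G + G)*(O + 2)) + (O + 4)) = -(-6)*(G*((2*G)*(2 + O)) + (4 + O)) = -(-6)*(G*(2*G*(2 + O)) + (4 + O)) = -(-6)*(2*G**2*(2 + O) + (4 + O)) = -(-6)*(4 + O + 2*G**2*(2 + O)) = -6*(-4 - O - 2*G**2*(2 + O)) = 24 + 6*O + 12*G**2*(2 + O))
-41388 - l(-158, 223) = -41388 - (24 + 6*223 + 24*(-158)**2 + 12*223*(-158)**2) = -41388 - (24 + 1338 + 24*24964 + 12*223*24964) = -41388 - (24 + 1338 + 599136 + 66803664) = -41388 - 1*67404162 = -41388 - 67404162 = -67445550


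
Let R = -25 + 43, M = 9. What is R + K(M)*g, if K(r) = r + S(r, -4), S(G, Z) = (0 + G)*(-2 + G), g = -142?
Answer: -10206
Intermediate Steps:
S(G, Z) = G*(-2 + G)
R = 18
K(r) = r + r*(-2 + r)
R + K(M)*g = 18 + (9*(-1 + 9))*(-142) = 18 + (9*8)*(-142) = 18 + 72*(-142) = 18 - 10224 = -10206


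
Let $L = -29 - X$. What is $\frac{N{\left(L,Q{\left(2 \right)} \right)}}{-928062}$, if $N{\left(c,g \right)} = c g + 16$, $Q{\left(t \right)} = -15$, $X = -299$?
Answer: $\frac{2017}{464031} \approx 0.0043467$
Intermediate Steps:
$L = 270$ ($L = -29 - -299 = -29 + 299 = 270$)
$N{\left(c,g \right)} = 16 + c g$
$\frac{N{\left(L,Q{\left(2 \right)} \right)}}{-928062} = \frac{16 + 270 \left(-15\right)}{-928062} = \left(16 - 4050\right) \left(- \frac{1}{928062}\right) = \left(-4034\right) \left(- \frac{1}{928062}\right) = \frac{2017}{464031}$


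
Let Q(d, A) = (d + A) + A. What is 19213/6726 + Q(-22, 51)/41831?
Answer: 13631137/4768734 ≈ 2.8584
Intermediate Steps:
Q(d, A) = d + 2*A (Q(d, A) = (A + d) + A = d + 2*A)
19213/6726 + Q(-22, 51)/41831 = 19213/6726 + (-22 + 2*51)/41831 = 19213*(1/6726) + (-22 + 102)*(1/41831) = 19213/6726 + 80*(1/41831) = 19213/6726 + 80/41831 = 13631137/4768734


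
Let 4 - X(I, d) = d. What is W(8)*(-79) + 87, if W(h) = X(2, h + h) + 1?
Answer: 956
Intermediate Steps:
X(I, d) = 4 - d
W(h) = 5 - 2*h (W(h) = (4 - (h + h)) + 1 = (4 - 2*h) + 1 = 5 - 2*h)
W(8)*(-79) + 87 = (5 - 2*8)*(-79) + 87 = (5 - 16)*(-79) + 87 = -11*(-79) + 87 = 869 + 87 = 956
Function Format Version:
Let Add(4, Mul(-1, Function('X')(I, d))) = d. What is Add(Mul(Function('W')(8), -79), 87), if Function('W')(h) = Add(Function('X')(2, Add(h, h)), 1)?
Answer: 956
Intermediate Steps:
Function('X')(I, d) = Add(4, Mul(-1, d))
Function('W')(h) = Add(5, Mul(-2, h)) (Function('W')(h) = Add(Add(4, Mul(-1, Add(h, h))), 1) = Add(Add(4, Mul(-1, Mul(2, h))), 1) = Add(Add(4, Mul(-2, h)), 1) = Add(5, Mul(-2, h)))
Add(Mul(Function('W')(8), -79), 87) = Add(Mul(Add(5, Mul(-2, 8)), -79), 87) = Add(Mul(Add(5, -16), -79), 87) = Add(Mul(-11, -79), 87) = Add(869, 87) = 956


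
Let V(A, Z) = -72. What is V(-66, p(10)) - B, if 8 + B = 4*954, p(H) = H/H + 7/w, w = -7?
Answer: -3880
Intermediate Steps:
p(H) = 0 (p(H) = H/H + 7/(-7) = 1 + 7*(-⅐) = 1 - 1 = 0)
B = 3808 (B = -8 + 4*954 = -8 + 3816 = 3808)
V(-66, p(10)) - B = -72 - 1*3808 = -72 - 3808 = -3880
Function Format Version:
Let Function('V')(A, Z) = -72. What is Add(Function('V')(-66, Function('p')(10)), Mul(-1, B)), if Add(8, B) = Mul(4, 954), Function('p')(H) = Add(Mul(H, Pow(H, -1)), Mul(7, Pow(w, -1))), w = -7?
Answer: -3880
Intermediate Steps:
Function('p')(H) = 0 (Function('p')(H) = Add(Mul(H, Pow(H, -1)), Mul(7, Pow(-7, -1))) = Add(1, Mul(7, Rational(-1, 7))) = Add(1, -1) = 0)
B = 3808 (B = Add(-8, Mul(4, 954)) = Add(-8, 3816) = 3808)
Add(Function('V')(-66, Function('p')(10)), Mul(-1, B)) = Add(-72, Mul(-1, 3808)) = Add(-72, -3808) = -3880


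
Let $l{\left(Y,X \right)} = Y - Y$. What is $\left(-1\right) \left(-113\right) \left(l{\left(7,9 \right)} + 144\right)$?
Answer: $16272$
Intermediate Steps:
$l{\left(Y,X \right)} = 0$
$\left(-1\right) \left(-113\right) \left(l{\left(7,9 \right)} + 144\right) = \left(-1\right) \left(-113\right) \left(0 + 144\right) = 113 \cdot 144 = 16272$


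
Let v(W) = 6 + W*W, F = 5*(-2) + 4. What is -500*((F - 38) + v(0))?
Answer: 19000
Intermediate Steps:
F = -6 (F = -10 + 4 = -6)
v(W) = 6 + W**2
-500*((F - 38) + v(0)) = -500*((-6 - 38) + (6 + 0**2)) = -500*(-44 + (6 + 0)) = -500*(-44 + 6) = -500*(-38) = 19000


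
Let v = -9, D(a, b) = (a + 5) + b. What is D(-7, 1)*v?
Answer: 9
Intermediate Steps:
D(a, b) = 5 + a + b (D(a, b) = (5 + a) + b = 5 + a + b)
D(-7, 1)*v = (5 - 7 + 1)*(-9) = -1*(-9) = 9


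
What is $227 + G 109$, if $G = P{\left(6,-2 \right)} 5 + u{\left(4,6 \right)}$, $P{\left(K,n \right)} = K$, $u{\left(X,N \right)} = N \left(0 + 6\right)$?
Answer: $7421$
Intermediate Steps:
$u{\left(X,N \right)} = 6 N$ ($u{\left(X,N \right)} = N 6 = 6 N$)
$G = 66$ ($G = 6 \cdot 5 + 6 \cdot 6 = 30 + 36 = 66$)
$227 + G 109 = 227 + 66 \cdot 109 = 227 + 7194 = 7421$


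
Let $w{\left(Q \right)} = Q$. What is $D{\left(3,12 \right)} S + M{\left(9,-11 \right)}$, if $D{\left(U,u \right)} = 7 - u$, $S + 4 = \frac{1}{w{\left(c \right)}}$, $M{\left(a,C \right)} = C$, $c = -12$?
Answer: $\frac{113}{12} \approx 9.4167$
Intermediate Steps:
$S = - \frac{49}{12}$ ($S = -4 + \frac{1}{-12} = -4 - \frac{1}{12} = - \frac{49}{12} \approx -4.0833$)
$D{\left(3,12 \right)} S + M{\left(9,-11 \right)} = \left(7 - 12\right) \left(- \frac{49}{12}\right) - 11 = \left(-5\right) \left(- \frac{49}{12}\right) - 11 = \frac{245}{12} - 11 = \frac{113}{12}$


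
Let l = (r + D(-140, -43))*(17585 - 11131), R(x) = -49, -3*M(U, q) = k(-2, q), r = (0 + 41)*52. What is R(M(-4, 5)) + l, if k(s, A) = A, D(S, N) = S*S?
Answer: 140258279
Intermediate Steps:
r = 2132 (r = 41*52 = 2132)
D(S, N) = S**2
M(U, q) = -q/3
l = 140258328 (l = (2132 + (-140)**2)*(17585 - 11131) = (2132 + 19600)*6454 = 21732*6454 = 140258328)
R(M(-4, 5)) + l = -49 + 140258328 = 140258279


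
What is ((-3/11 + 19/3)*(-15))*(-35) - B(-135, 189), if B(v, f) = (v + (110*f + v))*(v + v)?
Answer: 60979400/11 ≈ 5.5436e+6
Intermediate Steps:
B(v, f) = 2*v*(2*v + 110*f) (B(v, f) = (v + (v + 110*f))*(2*v) = (2*v + 110*f)*(2*v) = 2*v*(2*v + 110*f))
((-3/11 + 19/3)*(-15))*(-35) - B(-135, 189) = ((-3/11 + 19/3)*(-15))*(-35) - 4*(-135)*(-135 + 55*189) = ((-3*1/11 + 19*(⅓))*(-15))*(-35) - 4*(-135)*(-135 + 10395) = ((-3/11 + 19/3)*(-15))*(-35) - 4*(-135)*10260 = ((200/33)*(-15))*(-35) - 1*(-5540400) = -1000/11*(-35) + 5540400 = 35000/11 + 5540400 = 60979400/11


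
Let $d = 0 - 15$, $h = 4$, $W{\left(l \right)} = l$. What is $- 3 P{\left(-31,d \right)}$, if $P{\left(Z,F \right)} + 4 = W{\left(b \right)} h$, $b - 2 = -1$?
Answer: $0$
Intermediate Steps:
$b = 1$ ($b = 2 - 1 = 1$)
$d = -15$ ($d = 0 - 15 = -15$)
$P{\left(Z,F \right)} = 0$ ($P{\left(Z,F \right)} = -4 + 1 \cdot 4 = -4 + 4 = 0$)
$- 3 P{\left(-31,d \right)} = \left(-3\right) 0 = 0$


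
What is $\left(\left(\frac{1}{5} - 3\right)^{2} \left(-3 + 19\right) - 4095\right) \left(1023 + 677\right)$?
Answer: $-6748252$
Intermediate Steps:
$\left(\left(\frac{1}{5} - 3\right)^{2} \left(-3 + 19\right) - 4095\right) \left(1023 + 677\right) = \left(\left(\frac{1}{5} - 3\right)^{2} \cdot 16 - 4095\right) 1700 = \left(\left(- \frac{14}{5}\right)^{2} \cdot 16 - 4095\right) 1700 = \left(\frac{196}{25} \cdot 16 - 4095\right) 1700 = \left(\frac{3136}{25} - 4095\right) 1700 = \left(- \frac{99239}{25}\right) 1700 = -6748252$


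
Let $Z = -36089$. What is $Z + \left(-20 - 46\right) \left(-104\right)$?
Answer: $-29225$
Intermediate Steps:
$Z + \left(-20 - 46\right) \left(-104\right) = -36089 + \left(-20 - 46\right) \left(-104\right) = -36089 - -6864 = -36089 + 6864 = -29225$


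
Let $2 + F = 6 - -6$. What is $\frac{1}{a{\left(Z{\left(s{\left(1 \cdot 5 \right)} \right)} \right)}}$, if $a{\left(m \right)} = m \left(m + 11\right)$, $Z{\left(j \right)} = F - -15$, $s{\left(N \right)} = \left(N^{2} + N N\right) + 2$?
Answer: $\frac{1}{900} \approx 0.0011111$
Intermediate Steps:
$F = 10$ ($F = -2 + \left(6 - -6\right) = -2 + \left(6 + 6\right) = -2 + 12 = 10$)
$s{\left(N \right)} = 2 + 2 N^{2}$ ($s{\left(N \right)} = \left(N^{2} + N^{2}\right) + 2 = 2 N^{2} + 2 = 2 + 2 N^{2}$)
$Z{\left(j \right)} = 25$ ($Z{\left(j \right)} = 10 - -15 = 10 + 15 = 25$)
$a{\left(m \right)} = m \left(11 + m\right)$
$\frac{1}{a{\left(Z{\left(s{\left(1 \cdot 5 \right)} \right)} \right)}} = \frac{1}{25 \left(11 + 25\right)} = \frac{1}{25 \cdot 36} = \frac{1}{900}$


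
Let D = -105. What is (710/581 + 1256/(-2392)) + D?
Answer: -18119422/173719 ≈ -104.30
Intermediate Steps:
(710/581 + 1256/(-2392)) + D = (710/581 + 1256/(-2392)) - 105 = (710*(1/581) + 1256*(-1/2392)) - 105 = (710/581 - 157/299) - 105 = 121073/173719 - 105 = -18119422/173719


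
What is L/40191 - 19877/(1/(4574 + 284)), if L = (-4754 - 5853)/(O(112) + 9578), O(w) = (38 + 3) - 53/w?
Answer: -4180841869544176634/43296759525 ≈ -9.6562e+7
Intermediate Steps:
O(w) = 41 - 53/w
L = -1187984/1077275 (L = (-4754 - 5853)/((41 - 53/112) + 9578) = -10607/((41 - 53*1/112) + 9578) = -10607/((41 - 53/112) + 9578) = -10607/(4539/112 + 9578) = -10607/1077275/112 = -10607*112/1077275 = -1187984/1077275 ≈ -1.1028)
L/40191 - 19877/(1/(4574 + 284)) = -1187984/1077275/40191 - 19877/(1/(4574 + 284)) = -1187984/1077275*1/40191 - 19877/(1/4858) = -1187984/43296759525 - 19877/1/4858 = -1187984/43296759525 - 19877*4858 = -1187984/43296759525 - 96562466 = -4180841869544176634/43296759525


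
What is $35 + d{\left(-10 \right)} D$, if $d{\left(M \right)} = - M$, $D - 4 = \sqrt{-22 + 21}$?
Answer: $75 + 10 i \approx 75.0 + 10.0 i$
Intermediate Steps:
$D = 4 + i$ ($D = 4 + \sqrt{-22 + 21} = 4 + \sqrt{-1} = 4 + i \approx 4.0 + 1.0 i$)
$35 + d{\left(-10 \right)} D = 35 + \left(-1\right) \left(-10\right) \left(4 + i\right) = 35 + 10 \left(4 + i\right) = 35 + \left(40 + 10 i\right) = 75 + 10 i$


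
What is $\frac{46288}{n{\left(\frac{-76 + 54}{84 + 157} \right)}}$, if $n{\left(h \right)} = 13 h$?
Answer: $- \frac{507064}{13} \approx -39005.0$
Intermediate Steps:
$\frac{46288}{n{\left(\frac{-76 + 54}{84 + 157} \right)}} = \frac{46288}{13 \frac{-76 + 54}{84 + 157}} = \frac{46288}{13 \left(- \frac{22}{241}\right)} = \frac{46288}{- \frac{286}{241}} = 46288 \left(- \frac{241}{286}\right) = - \frac{507064}{13}$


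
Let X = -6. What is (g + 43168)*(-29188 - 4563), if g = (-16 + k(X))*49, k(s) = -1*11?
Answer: -1412310595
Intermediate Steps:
k(s) = -11
g = -1323 (g = (-16 - 11)*49 = -27*49 = -1323)
(g + 43168)*(-29188 - 4563) = (-1323 + 43168)*(-29188 - 4563) = 41845*(-33751) = -1412310595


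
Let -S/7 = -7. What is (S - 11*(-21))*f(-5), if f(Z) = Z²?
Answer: 7000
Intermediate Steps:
S = 49 (S = -7*(-7) = 49)
(S - 11*(-21))*f(-5) = (49 - 11*(-21))*(-5)² = (49 + 231)*25 = 280*25 = 7000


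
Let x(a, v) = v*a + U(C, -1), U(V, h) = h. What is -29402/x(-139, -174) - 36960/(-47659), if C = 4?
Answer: -507392318/1152632915 ≈ -0.44020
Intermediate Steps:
x(a, v) = -1 + a*v (x(a, v) = v*a - 1 = a*v - 1 = -1 + a*v)
-29402/x(-139, -174) - 36960/(-47659) = -29402/(-1 - 139*(-174)) - 36960/(-47659) = -29402/(-1 + 24186) - 36960*(-1/47659) = -29402/24185 + 36960/47659 = -507392318/1152632915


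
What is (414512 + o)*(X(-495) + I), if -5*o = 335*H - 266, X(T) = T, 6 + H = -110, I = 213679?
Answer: 450177668224/5 ≈ 9.0036e+10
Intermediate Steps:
H = -116 (H = -6 - 110 = -116)
o = 39126/5 (o = -(335*(-116) - 266)/5 = -(-38860 - 266)/5 = -⅕*(-39126) = 39126/5 ≈ 7825.2)
(414512 + o)*(X(-495) + I) = (414512 + 39126/5)*(-495 + 213679) = (2111686/5)*213184 = 450177668224/5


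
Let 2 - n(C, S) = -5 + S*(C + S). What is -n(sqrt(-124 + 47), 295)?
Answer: 87018 + 295*I*sqrt(77) ≈ 87018.0 + 2588.6*I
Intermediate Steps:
n(C, S) = 7 - S*(C + S) (n(C, S) = 2 - (-5 + S*(C + S)) = 2 + (5 - S*(C + S)) = 7 - S*(C + S))
-n(sqrt(-124 + 47), 295) = -(7 - 1*295**2 - 1*sqrt(-124 + 47)*295) = -(7 - 1*87025 - 1*sqrt(-77)*295) = -(7 - 87025 - 1*I*sqrt(77)*295) = -(7 - 87025 - 295*I*sqrt(77)) = -(-87018 - 295*I*sqrt(77)) = 87018 + 295*I*sqrt(77)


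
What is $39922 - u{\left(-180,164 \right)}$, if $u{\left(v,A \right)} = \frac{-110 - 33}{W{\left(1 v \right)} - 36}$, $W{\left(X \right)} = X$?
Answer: $\frac{8623009}{216} \approx 39921.0$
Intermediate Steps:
$u{\left(v,A \right)} = - \frac{143}{-36 + v}$ ($u{\left(v,A \right)} = \frac{-110 - 33}{1 v - 36} = - \frac{143}{v - 36} = - \frac{143}{-36 + v}$)
$39922 - u{\left(-180,164 \right)} = 39922 - - \frac{143}{-36 - 180} = 39922 - - \frac{143}{-216} = 39922 - \left(-143\right) \left(- \frac{1}{216}\right) = 39922 - \frac{143}{216} = \frac{8623009}{216}$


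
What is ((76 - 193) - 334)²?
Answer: 203401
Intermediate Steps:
((76 - 193) - 334)² = (-117 - 334)² = (-451)² = 203401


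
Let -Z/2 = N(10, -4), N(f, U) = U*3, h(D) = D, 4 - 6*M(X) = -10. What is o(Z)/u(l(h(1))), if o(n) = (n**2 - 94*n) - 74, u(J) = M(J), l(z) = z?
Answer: -5262/7 ≈ -751.71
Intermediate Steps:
M(X) = 7/3 (M(X) = 2/3 - 1/6*(-10) = 2/3 + 5/3 = 7/3)
N(f, U) = 3*U
Z = 24 (Z = -6*(-4) = -2*(-12) = 24)
u(J) = 7/3
o(n) = -74 + n**2 - 94*n
o(Z)/u(l(h(1))) = (-74 + 24**2 - 94*24)/(7/3) = (-74 + 576 - 2256)*(3/7) = -1754*3/7 = -5262/7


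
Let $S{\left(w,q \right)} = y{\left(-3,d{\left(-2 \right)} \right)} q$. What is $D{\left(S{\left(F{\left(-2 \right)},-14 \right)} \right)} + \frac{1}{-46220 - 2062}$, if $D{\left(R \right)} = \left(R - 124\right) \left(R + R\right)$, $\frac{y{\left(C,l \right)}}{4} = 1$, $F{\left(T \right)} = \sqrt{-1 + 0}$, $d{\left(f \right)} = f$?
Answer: $\frac{973365119}{48282} \approx 20160.0$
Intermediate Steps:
$F{\left(T \right)} = i$ ($F{\left(T \right)} = \sqrt{-1} = i$)
$y{\left(C,l \right)} = 4$ ($y{\left(C,l \right)} = 4 \cdot 1 = 4$)
$S{\left(w,q \right)} = 4 q$
$D{\left(R \right)} = 2 R \left(-124 + R\right)$ ($D{\left(R \right)} = \left(-124 + R\right) 2 R = 2 R \left(-124 + R\right)$)
$D{\left(S{\left(F{\left(-2 \right)},-14 \right)} \right)} + \frac{1}{-46220 - 2062} = 2 \cdot 4 \left(-14\right) \left(-124 + 4 \left(-14\right)\right) + \frac{1}{-46220 - 2062} = 2 \left(-56\right) \left(-124 - 56\right) + \frac{1}{-48282} = 2 \left(-56\right) \left(-180\right) - \frac{1}{48282} = 20160 - \frac{1}{48282} = \frac{973365119}{48282}$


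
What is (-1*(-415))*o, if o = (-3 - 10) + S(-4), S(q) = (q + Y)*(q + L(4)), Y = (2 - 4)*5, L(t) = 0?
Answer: 17845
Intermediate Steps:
Y = -10 (Y = -2*5 = -10)
S(q) = q*(-10 + q) (S(q) = (q - 10)*(q + 0) = (-10 + q)*q = q*(-10 + q))
o = 43 (o = (-3 - 10) - 4*(-10 - 4) = -13 - 4*(-14) = -13 + 56 = 43)
(-1*(-415))*o = -1*(-415)*43 = 415*43 = 17845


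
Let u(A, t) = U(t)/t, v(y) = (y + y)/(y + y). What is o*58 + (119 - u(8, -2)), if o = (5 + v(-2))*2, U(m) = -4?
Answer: 813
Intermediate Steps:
v(y) = 1 (v(y) = (2*y)/((2*y)) = (2*y)*(1/(2*y)) = 1)
o = 12 (o = (5 + 1)*2 = 6*2 = 12)
u(A, t) = -4/t
o*58 + (119 - u(8, -2)) = 12*58 + (119 - (-4)/(-2)) = 696 + (119 - (-4)*(-1)/2) = 696 + (119 - 1*2) = 696 + (119 - 2) = 696 + 117 = 813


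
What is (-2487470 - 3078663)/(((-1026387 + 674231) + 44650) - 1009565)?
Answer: 5566133/1317071 ≈ 4.2261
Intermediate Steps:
(-2487470 - 3078663)/(((-1026387 + 674231) + 44650) - 1009565) = -5566133/((-352156 + 44650) - 1009565) = -5566133/(-307506 - 1009565) = -5566133/(-1317071) = -5566133*(-1/1317071) = 5566133/1317071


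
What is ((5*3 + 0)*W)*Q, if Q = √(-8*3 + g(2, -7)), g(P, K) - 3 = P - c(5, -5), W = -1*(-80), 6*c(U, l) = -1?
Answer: 200*I*√678 ≈ 5207.7*I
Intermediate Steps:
c(U, l) = -⅙ (c(U, l) = (⅙)*(-1) = -⅙)
W = 80
g(P, K) = 19/6 + P (g(P, K) = 3 + (P - 1*(-⅙)) = 3 + (P + ⅙) = 3 + (⅙ + P) = 19/6 + P)
Q = I*√678/6 (Q = √(-8*3 + (19/6 + 2)) = √(-24 + 31/6) = √(-113/6) = I*√678/6 ≈ 4.3397*I)
((5*3 + 0)*W)*Q = ((5*3 + 0)*80)*(I*√678/6) = ((15 + 0)*80)*(I*√678/6) = (15*80)*(I*√678/6) = 1200*(I*√678/6) = 200*I*√678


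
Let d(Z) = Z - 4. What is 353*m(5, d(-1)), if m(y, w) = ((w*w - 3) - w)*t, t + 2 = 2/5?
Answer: -76248/5 ≈ -15250.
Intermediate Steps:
d(Z) = -4 + Z
t = -8/5 (t = -2 + 2/5 = -2 + 2*(⅕) = -2 + ⅖ = -8/5 ≈ -1.6000)
m(y, w) = 24/5 - 8*w²/5 + 8*w/5 (m(y, w) = ((w*w - 3) - w)*(-8/5) = ((w² - 3) - w)*(-8/5) = ((-3 + w²) - w)*(-8/5) = (-3 + w² - w)*(-8/5) = 24/5 - 8*w²/5 + 8*w/5)
353*m(5, d(-1)) = 353*(24/5 - 8*(-4 - 1)²/5 + 8*(-4 - 1)/5) = 353*(24/5 - 8/5*(-5)² + (8/5)*(-5)) = 353*(24/5 - 8/5*25 - 8) = 353*(24/5 - 40 - 8) = 353*(-216/5) = -76248/5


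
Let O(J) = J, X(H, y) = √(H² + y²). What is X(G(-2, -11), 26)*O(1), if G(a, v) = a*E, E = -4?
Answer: 2*√185 ≈ 27.203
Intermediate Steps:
G(a, v) = -4*a (G(a, v) = a*(-4) = -4*a)
X(G(-2, -11), 26)*O(1) = √((-4*(-2))² + 26²)*1 = √(8² + 676)*1 = √(64 + 676)*1 = √740*1 = (2*√185)*1 = 2*√185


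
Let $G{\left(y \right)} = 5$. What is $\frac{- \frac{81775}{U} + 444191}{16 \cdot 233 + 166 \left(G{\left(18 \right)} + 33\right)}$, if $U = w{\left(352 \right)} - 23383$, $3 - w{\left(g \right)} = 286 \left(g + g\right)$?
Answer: $\frac{99820460059}{2255330064} \approx 44.26$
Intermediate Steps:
$w{\left(g \right)} = 3 - 572 g$ ($w{\left(g \right)} = 3 - 286 \left(g + g\right) = 3 - 286 \cdot 2 g = 3 - 572 g$)
$U = -224724$ ($U = \left(3 - 201344\right) - 23383 = -201341 - 23383 = -224724$)
$\frac{- \frac{81775}{U} + 444191}{16 \cdot 233 + 166 \left(G{\left(18 \right)} + 33\right)} = \frac{- \frac{81775}{-224724} + 444191}{16 \cdot 233 + 166 \left(5 + 33\right)} = \frac{\left(-81775\right) \left(- \frac{1}{224724}\right) + 444191}{3728 + 166 \cdot 38} = \frac{\frac{81775}{224724} + 444191}{3728 + 6308} = \frac{99820460059}{224724 \cdot 10036} = \frac{99820460059}{224724} \cdot \frac{1}{10036} = \frac{99820460059}{2255330064}$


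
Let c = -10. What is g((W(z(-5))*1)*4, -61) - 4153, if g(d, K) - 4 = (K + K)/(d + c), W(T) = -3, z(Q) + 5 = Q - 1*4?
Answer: -45578/11 ≈ -4143.5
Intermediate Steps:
z(Q) = -9 + Q (z(Q) = -5 + (Q - 1*4) = -5 + (Q - 4) = -5 + (-4 + Q) = -9 + Q)
g(d, K) = 4 + 2*K/(-10 + d) (g(d, K) = 4 + (K + K)/(d - 10) = 4 + (2*K)/(-10 + d) = 4 + 2*K/(-10 + d))
g((W(z(-5))*1)*4, -61) - 4153 = 2*(-20 - 61 + 2*(-3*1*4))/(-10 - 3*1*4) - 4153 = 2*(-20 - 61 + 2*(-3*4))/(-10 - 3*4) - 4153 = 2*(-20 - 61 + 2*(-12))/(-10 - 12) - 4153 = 2*(-20 - 61 - 24)/(-22) - 4153 = 2*(-1/22)*(-105) - 4153 = 105/11 - 4153 = -45578/11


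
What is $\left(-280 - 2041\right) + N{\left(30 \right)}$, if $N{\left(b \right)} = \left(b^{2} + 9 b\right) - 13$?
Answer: $-1164$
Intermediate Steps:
$N{\left(b \right)} = -13 + b^{2} + 9 b$
$\left(-280 - 2041\right) + N{\left(30 \right)} = \left(-280 - 2041\right) + \left(-13 + 30^{2} + 9 \cdot 30\right) = -2321 + \left(-13 + 900 + 270\right) = -2321 + 1157 = -1164$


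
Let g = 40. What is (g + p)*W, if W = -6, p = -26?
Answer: -84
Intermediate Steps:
(g + p)*W = (40 - 26)*(-6) = 14*(-6) = -84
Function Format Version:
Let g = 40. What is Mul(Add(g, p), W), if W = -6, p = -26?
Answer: -84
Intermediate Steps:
Mul(Add(g, p), W) = Mul(Add(40, -26), -6) = Mul(14, -6) = -84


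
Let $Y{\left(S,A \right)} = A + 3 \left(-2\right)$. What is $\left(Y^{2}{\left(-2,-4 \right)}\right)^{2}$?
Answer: $10000$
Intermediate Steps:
$Y{\left(S,A \right)} = -6 + A$ ($Y{\left(S,A \right)} = A - 6 = -6 + A$)
$\left(Y^{2}{\left(-2,-4 \right)}\right)^{2} = \left(\left(-6 - 4\right)^{2}\right)^{2} = \left(\left(-10\right)^{2}\right)^{2} = 100^{2} = 10000$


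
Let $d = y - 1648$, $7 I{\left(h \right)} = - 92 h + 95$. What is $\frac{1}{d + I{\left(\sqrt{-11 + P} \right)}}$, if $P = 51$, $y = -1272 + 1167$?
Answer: $- \frac{5327}{9244776} + \frac{161 \sqrt{10}}{18489552} \approx -0.00054868$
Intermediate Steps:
$y = -105$
$I{\left(h \right)} = \frac{95}{7} - \frac{92 h}{7}$ ($I{\left(h \right)} = \frac{- 92 h + 95}{7} = \frac{95 - 92 h}{7} = \frac{95}{7} - \frac{92 h}{7}$)
$d = -1753$ ($d = -105 - 1648 = -1753$)
$\frac{1}{d + I{\left(\sqrt{-11 + P} \right)}} = \frac{1}{-1753 + \left(\frac{95}{7} - \frac{92 \sqrt{-11 + 51}}{7}\right)} = \frac{1}{-1753 + \left(\frac{95}{7} - \frac{92 \sqrt{40}}{7}\right)} = \frac{1}{-1753 + \left(\frac{95}{7} - \frac{92 \cdot 2 \sqrt{10}}{7}\right)} = \frac{1}{-1753 + \left(\frac{95}{7} - \frac{184 \sqrt{10}}{7}\right)} = \frac{1}{- \frac{12176}{7} - \frac{184 \sqrt{10}}{7}}$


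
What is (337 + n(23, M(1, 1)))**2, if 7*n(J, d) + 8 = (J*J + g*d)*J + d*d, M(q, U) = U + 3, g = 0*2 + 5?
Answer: 4588164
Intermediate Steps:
g = 5 (g = 0 + 5 = 5)
M(q, U) = 3 + U
n(J, d) = -8/7 + d**2/7 + J*(J**2 + 5*d)/7 (n(J, d) = -8/7 + ((J*J + 5*d)*J + d*d)/7 = -8/7 + ((J**2 + 5*d)*J + d**2)/7 = -8/7 + (J*(J**2 + 5*d) + d**2)/7 = -8/7 + (d**2 + J*(J**2 + 5*d))/7 = -8/7 + (d**2/7 + J*(J**2 + 5*d)/7) = -8/7 + d**2/7 + J*(J**2 + 5*d)/7)
(337 + n(23, M(1, 1)))**2 = (337 + (-8/7 + (1/7)*23**3 + (3 + 1)**2/7 + (5/7)*23*(3 + 1)))**2 = (337 + (-8/7 + (1/7)*12167 + (1/7)*4**2 + (5/7)*23*4))**2 = (337 + (-8/7 + 12167/7 + (1/7)*16 + 460/7))**2 = (337 + (-8/7 + 12167/7 + 16/7 + 460/7))**2 = (337 + 1805)**2 = 2142**2 = 4588164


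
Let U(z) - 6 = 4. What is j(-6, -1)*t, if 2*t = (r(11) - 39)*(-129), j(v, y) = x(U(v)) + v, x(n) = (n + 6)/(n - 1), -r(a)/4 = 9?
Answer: -20425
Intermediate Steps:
r(a) = -36 (r(a) = -4*9 = -36)
U(z) = 10 (U(z) = 6 + 4 = 10)
x(n) = (6 + n)/(-1 + n)
j(v, y) = 16/9 + v (j(v, y) = (6 + 10)/(-1 + 10) + v = 16/9 + v)
t = 9675/2 (t = ((-36 - 39)*(-129))/2 = (-75*(-129))/2 = (½)*9675 = 9675/2 ≈ 4837.5)
j(-6, -1)*t = (16/9 - 6)*(9675/2) = -38/9*9675/2 = -20425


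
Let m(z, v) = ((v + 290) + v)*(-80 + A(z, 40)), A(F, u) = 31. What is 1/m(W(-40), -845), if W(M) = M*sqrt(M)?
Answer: 1/68600 ≈ 1.4577e-5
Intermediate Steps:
W(M) = M**(3/2)
m(z, v) = -14210 - 98*v (m(z, v) = ((v + 290) + v)*(-80 + 31) = ((290 + v) + v)*(-49) = (290 + 2*v)*(-49) = -14210 - 98*v)
1/m(W(-40), -845) = 1/(-14210 - 98*(-845)) = 1/(-14210 + 82810) = 1/68600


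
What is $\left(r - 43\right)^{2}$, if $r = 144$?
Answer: $10201$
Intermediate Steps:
$\left(r - 43\right)^{2} = \left(144 - 43\right)^{2} = 101^{2} = 10201$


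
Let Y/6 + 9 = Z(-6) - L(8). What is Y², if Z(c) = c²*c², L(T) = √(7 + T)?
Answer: 59629824 - 92664*√15 ≈ 5.9271e+7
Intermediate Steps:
Z(c) = c⁴
Y = 7722 - 6*√15 (Y = -54 + 6*((-6)⁴ - √(7 + 8)) = -54 + 6*(1296 - √15) = -54 + (7776 - 6*√15) = 7722 - 6*√15 ≈ 7698.8)
Y² = (7722 - 6*√15)²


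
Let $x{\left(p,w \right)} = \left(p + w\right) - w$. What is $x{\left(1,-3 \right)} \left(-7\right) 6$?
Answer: $-42$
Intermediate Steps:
$x{\left(p,w \right)} = p$
$x{\left(1,-3 \right)} \left(-7\right) 6 = 1 \left(-7\right) 6 = \left(-7\right) 6 = -42$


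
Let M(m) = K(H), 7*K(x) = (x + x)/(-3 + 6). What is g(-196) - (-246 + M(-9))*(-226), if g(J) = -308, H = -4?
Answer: -1175792/21 ≈ -55990.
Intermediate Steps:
K(x) = 2*x/21 (K(x) = ((x + x)/(-3 + 6))/7 = ((2*x)/3)/7 = ((2*x)*(⅓))/7 = (2*x/3)/7 = 2*x/21)
M(m) = -8/21 (M(m) = (2/21)*(-4) = -8/21)
g(-196) - (-246 + M(-9))*(-226) = -308 - (-246 - 8/21)*(-226) = -308 - (-5174)*(-226)/21 = -308 - 1*1169324/21 = -308 - 1169324/21 = -1175792/21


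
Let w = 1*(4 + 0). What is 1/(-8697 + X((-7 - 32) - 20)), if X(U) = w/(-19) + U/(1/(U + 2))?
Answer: -19/101350 ≈ -0.00018747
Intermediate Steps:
w = 4 (w = 1*4 = 4)
X(U) = -4/19 + U*(2 + U) (X(U) = 4/(-19) + U/(1/(U + 2)) = 4*(-1/19) + U/(1/(2 + U)) = -4/19 + U*(2 + U))
1/(-8697 + X((-7 - 32) - 20)) = 1/(-8697 + (-4/19 + ((-7 - 32) - 20)² + 2*((-7 - 32) - 20))) = 1/(-8697 + (-4/19 + (-39 - 20)² + 2*(-39 - 20))) = 1/(-8697 + (-4/19 + (-59)² + 2*(-59))) = 1/(-8697 + (-4/19 + 3481 - 118)) = 1/(-8697 + 63893/19) = 1/(-101350/19) = -19/101350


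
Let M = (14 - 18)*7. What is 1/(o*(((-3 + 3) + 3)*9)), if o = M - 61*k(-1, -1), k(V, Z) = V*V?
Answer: -1/2403 ≈ -0.00041615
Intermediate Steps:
M = -28 (M = -4*7 = -28)
k(V, Z) = V²
o = -89 (o = -28 - 61*(-1)² = -28 - 61 = -89)
1/(o*(((-3 + 3) + 3)*9)) = 1/(-89*((-3 + 3) + 3)*9) = 1/(-89*(0 + 3)*9) = 1/(-267*9) = 1/(-89*27) = 1/(-2403) = -1/2403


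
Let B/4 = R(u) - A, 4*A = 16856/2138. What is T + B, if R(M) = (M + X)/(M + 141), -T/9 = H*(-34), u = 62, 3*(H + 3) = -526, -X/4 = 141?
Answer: -11845929426/217007 ≈ -54588.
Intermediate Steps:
X = -564 (X = -4*141 = -564)
H = -535/3 (H = -3 + (⅓)*(-526) = -3 - 526/3 = -535/3 ≈ -178.33)
A = 2107/1069 (A = (16856/2138)/4 = (16856*(1/2138))/4 = (¼)*(8428/1069) = 2107/1069 ≈ 1.9710)
T = -54570 (T = -(-1605)*(-34) = -9*18190/3 = -54570)
R(M) = (-564 + M)/(141 + M) (R(M) = (M - 564)/(M + 141) = (-564 + M)/(141 + M))
B = -3857436/217007 (B = 4*((-564 + 62)/(141 + 62) - 1*2107/1069) = 4*(-502/203 - 2107/1069) = 4*(-964359/217007) = -3857436/217007 ≈ -17.776)
T + B = -54570 - 3857436/217007 = -11845929426/217007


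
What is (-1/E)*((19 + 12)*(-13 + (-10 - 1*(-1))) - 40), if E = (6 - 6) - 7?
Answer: -722/7 ≈ -103.14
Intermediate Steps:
E = -7 (E = 0 - 7 = -7)
(-1/E)*((19 + 12)*(-13 + (-10 - 1*(-1))) - 40) = (-1/(-7))*((19 + 12)*(-13 + (-10 - 1*(-1))) - 40) = (-1*(-1/7))*(31*(-13 + (-10 + 1)) - 40) = (31*(-13 - 9) - 40)/7 = (31*(-22) - 40)/7 = (-682 - 40)/7 = (1/7)*(-722) = -722/7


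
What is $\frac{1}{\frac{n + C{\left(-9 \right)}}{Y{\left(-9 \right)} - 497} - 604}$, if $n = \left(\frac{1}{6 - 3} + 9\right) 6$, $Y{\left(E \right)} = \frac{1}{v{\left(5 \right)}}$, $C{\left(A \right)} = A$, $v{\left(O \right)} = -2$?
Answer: $- \frac{995}{601074} \approx -0.0016554$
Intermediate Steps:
$Y{\left(E \right)} = - \frac{1}{2}$ ($Y{\left(E \right)} = \frac{1}{-2} = - \frac{1}{2}$)
$n = 56$ ($n = \left(\frac{1}{3} + 9\right) 6 = \frac{28}{3} \cdot 6 = 56$)
$\frac{1}{\frac{n + C{\left(-9 \right)}}{Y{\left(-9 \right)} - 497} - 604} = \frac{1}{\frac{56 - 9}{- \frac{1}{2} - 497} - 604} = \frac{1}{\frac{47}{- \frac{995}{2}} - 604} = \frac{1}{47 \left(- \frac{2}{995}\right) - 604} = \frac{1}{- \frac{94}{995} - 604} = \frac{1}{- \frac{601074}{995}} = - \frac{995}{601074}$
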